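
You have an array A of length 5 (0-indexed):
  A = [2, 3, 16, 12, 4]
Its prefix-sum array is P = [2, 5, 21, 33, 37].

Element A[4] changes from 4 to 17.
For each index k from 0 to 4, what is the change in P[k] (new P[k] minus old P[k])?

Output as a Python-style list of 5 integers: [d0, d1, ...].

Answer: [0, 0, 0, 0, 13]

Derivation:
Element change: A[4] 4 -> 17, delta = 13
For k < 4: P[k] unchanged, delta_P[k] = 0
For k >= 4: P[k] shifts by exactly 13
Delta array: [0, 0, 0, 0, 13]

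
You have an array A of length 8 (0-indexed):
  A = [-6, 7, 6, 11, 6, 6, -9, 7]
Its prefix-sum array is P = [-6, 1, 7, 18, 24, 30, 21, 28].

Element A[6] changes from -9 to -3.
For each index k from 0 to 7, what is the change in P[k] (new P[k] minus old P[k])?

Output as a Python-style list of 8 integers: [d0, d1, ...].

Answer: [0, 0, 0, 0, 0, 0, 6, 6]

Derivation:
Element change: A[6] -9 -> -3, delta = 6
For k < 6: P[k] unchanged, delta_P[k] = 0
For k >= 6: P[k] shifts by exactly 6
Delta array: [0, 0, 0, 0, 0, 0, 6, 6]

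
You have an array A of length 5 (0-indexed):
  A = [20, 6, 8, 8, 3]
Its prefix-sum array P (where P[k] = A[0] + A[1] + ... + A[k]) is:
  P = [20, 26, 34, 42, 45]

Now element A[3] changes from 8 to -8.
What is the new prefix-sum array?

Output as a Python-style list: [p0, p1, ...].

Answer: [20, 26, 34, 26, 29]

Derivation:
Change: A[3] 8 -> -8, delta = -16
P[k] for k < 3: unchanged (A[3] not included)
P[k] for k >= 3: shift by delta = -16
  P[0] = 20 + 0 = 20
  P[1] = 26 + 0 = 26
  P[2] = 34 + 0 = 34
  P[3] = 42 + -16 = 26
  P[4] = 45 + -16 = 29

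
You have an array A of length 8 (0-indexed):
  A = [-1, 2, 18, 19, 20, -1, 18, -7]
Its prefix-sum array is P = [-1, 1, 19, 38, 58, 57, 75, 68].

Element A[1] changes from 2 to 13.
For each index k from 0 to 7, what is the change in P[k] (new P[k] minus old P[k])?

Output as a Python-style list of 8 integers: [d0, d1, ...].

Element change: A[1] 2 -> 13, delta = 11
For k < 1: P[k] unchanged, delta_P[k] = 0
For k >= 1: P[k] shifts by exactly 11
Delta array: [0, 11, 11, 11, 11, 11, 11, 11]

Answer: [0, 11, 11, 11, 11, 11, 11, 11]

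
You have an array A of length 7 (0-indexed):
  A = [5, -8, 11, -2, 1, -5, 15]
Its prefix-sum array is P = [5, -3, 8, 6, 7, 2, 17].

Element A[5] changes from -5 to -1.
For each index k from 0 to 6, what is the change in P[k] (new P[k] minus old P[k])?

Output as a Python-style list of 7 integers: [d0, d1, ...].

Element change: A[5] -5 -> -1, delta = 4
For k < 5: P[k] unchanged, delta_P[k] = 0
For k >= 5: P[k] shifts by exactly 4
Delta array: [0, 0, 0, 0, 0, 4, 4]

Answer: [0, 0, 0, 0, 0, 4, 4]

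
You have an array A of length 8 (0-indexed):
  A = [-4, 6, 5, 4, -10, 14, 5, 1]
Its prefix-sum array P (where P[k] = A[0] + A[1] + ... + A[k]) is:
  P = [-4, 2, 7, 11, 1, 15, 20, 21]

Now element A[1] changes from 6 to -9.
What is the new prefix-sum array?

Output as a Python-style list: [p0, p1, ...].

Change: A[1] 6 -> -9, delta = -15
P[k] for k < 1: unchanged (A[1] not included)
P[k] for k >= 1: shift by delta = -15
  P[0] = -4 + 0 = -4
  P[1] = 2 + -15 = -13
  P[2] = 7 + -15 = -8
  P[3] = 11 + -15 = -4
  P[4] = 1 + -15 = -14
  P[5] = 15 + -15 = 0
  P[6] = 20 + -15 = 5
  P[7] = 21 + -15 = 6

Answer: [-4, -13, -8, -4, -14, 0, 5, 6]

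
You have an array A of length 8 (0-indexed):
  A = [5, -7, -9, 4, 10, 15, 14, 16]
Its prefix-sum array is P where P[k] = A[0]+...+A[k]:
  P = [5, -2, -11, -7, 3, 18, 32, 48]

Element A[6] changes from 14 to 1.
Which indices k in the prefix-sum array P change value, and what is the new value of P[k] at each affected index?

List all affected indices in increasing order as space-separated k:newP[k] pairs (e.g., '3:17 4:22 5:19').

P[k] = A[0] + ... + A[k]
P[k] includes A[6] iff k >= 6
Affected indices: 6, 7, ..., 7; delta = -13
  P[6]: 32 + -13 = 19
  P[7]: 48 + -13 = 35

Answer: 6:19 7:35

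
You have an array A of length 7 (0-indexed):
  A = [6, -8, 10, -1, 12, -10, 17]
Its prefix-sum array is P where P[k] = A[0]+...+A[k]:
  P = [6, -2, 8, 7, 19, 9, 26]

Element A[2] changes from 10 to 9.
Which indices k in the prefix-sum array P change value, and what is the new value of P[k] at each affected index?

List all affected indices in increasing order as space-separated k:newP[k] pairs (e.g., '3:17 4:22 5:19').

P[k] = A[0] + ... + A[k]
P[k] includes A[2] iff k >= 2
Affected indices: 2, 3, ..., 6; delta = -1
  P[2]: 8 + -1 = 7
  P[3]: 7 + -1 = 6
  P[4]: 19 + -1 = 18
  P[5]: 9 + -1 = 8
  P[6]: 26 + -1 = 25

Answer: 2:7 3:6 4:18 5:8 6:25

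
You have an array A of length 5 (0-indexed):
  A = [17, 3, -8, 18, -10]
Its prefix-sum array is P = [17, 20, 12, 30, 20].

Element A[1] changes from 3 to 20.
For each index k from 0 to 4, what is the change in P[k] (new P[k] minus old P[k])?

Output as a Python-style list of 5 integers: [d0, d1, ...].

Element change: A[1] 3 -> 20, delta = 17
For k < 1: P[k] unchanged, delta_P[k] = 0
For k >= 1: P[k] shifts by exactly 17
Delta array: [0, 17, 17, 17, 17]

Answer: [0, 17, 17, 17, 17]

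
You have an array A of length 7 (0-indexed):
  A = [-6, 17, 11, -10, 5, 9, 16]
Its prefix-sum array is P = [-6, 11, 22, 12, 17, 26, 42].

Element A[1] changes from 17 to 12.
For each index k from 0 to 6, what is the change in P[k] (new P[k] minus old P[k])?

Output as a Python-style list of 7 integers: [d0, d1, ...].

Answer: [0, -5, -5, -5, -5, -5, -5]

Derivation:
Element change: A[1] 17 -> 12, delta = -5
For k < 1: P[k] unchanged, delta_P[k] = 0
For k >= 1: P[k] shifts by exactly -5
Delta array: [0, -5, -5, -5, -5, -5, -5]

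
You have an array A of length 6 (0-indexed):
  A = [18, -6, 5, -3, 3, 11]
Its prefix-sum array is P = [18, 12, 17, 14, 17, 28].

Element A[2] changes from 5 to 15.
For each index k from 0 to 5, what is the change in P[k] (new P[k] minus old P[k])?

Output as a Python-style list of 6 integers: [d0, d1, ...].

Element change: A[2] 5 -> 15, delta = 10
For k < 2: P[k] unchanged, delta_P[k] = 0
For k >= 2: P[k] shifts by exactly 10
Delta array: [0, 0, 10, 10, 10, 10]

Answer: [0, 0, 10, 10, 10, 10]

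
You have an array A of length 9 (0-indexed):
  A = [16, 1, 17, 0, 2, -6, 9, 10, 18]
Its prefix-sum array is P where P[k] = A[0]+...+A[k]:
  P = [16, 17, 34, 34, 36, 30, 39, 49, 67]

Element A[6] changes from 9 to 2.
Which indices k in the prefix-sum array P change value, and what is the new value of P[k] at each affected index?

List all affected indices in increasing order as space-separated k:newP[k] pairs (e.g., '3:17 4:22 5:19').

Answer: 6:32 7:42 8:60

Derivation:
P[k] = A[0] + ... + A[k]
P[k] includes A[6] iff k >= 6
Affected indices: 6, 7, ..., 8; delta = -7
  P[6]: 39 + -7 = 32
  P[7]: 49 + -7 = 42
  P[8]: 67 + -7 = 60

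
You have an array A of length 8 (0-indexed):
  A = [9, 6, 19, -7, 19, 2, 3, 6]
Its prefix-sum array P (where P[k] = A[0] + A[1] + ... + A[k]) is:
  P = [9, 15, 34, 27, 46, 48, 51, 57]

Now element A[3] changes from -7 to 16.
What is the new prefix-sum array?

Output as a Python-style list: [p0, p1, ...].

Change: A[3] -7 -> 16, delta = 23
P[k] for k < 3: unchanged (A[3] not included)
P[k] for k >= 3: shift by delta = 23
  P[0] = 9 + 0 = 9
  P[1] = 15 + 0 = 15
  P[2] = 34 + 0 = 34
  P[3] = 27 + 23 = 50
  P[4] = 46 + 23 = 69
  P[5] = 48 + 23 = 71
  P[6] = 51 + 23 = 74
  P[7] = 57 + 23 = 80

Answer: [9, 15, 34, 50, 69, 71, 74, 80]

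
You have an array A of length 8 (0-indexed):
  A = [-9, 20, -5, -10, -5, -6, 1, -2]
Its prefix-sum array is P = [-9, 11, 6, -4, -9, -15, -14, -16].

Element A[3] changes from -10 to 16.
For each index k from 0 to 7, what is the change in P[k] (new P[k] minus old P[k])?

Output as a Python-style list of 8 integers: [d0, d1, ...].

Element change: A[3] -10 -> 16, delta = 26
For k < 3: P[k] unchanged, delta_P[k] = 0
For k >= 3: P[k] shifts by exactly 26
Delta array: [0, 0, 0, 26, 26, 26, 26, 26]

Answer: [0, 0, 0, 26, 26, 26, 26, 26]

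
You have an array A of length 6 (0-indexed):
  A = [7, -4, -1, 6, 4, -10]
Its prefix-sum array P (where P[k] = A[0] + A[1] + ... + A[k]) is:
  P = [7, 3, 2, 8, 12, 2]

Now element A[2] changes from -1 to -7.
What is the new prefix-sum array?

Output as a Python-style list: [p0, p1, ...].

Answer: [7, 3, -4, 2, 6, -4]

Derivation:
Change: A[2] -1 -> -7, delta = -6
P[k] for k < 2: unchanged (A[2] not included)
P[k] for k >= 2: shift by delta = -6
  P[0] = 7 + 0 = 7
  P[1] = 3 + 0 = 3
  P[2] = 2 + -6 = -4
  P[3] = 8 + -6 = 2
  P[4] = 12 + -6 = 6
  P[5] = 2 + -6 = -4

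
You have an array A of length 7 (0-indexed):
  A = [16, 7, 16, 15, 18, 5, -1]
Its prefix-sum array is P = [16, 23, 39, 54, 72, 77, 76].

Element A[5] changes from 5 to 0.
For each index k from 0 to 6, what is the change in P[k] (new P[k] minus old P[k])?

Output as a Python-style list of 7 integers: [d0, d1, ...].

Element change: A[5] 5 -> 0, delta = -5
For k < 5: P[k] unchanged, delta_P[k] = 0
For k >= 5: P[k] shifts by exactly -5
Delta array: [0, 0, 0, 0, 0, -5, -5]

Answer: [0, 0, 0, 0, 0, -5, -5]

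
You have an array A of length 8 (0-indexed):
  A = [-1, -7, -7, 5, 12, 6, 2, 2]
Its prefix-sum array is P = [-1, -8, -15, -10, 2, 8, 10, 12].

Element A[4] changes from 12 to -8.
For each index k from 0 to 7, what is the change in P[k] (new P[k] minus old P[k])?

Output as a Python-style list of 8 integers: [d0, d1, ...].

Element change: A[4] 12 -> -8, delta = -20
For k < 4: P[k] unchanged, delta_P[k] = 0
For k >= 4: P[k] shifts by exactly -20
Delta array: [0, 0, 0, 0, -20, -20, -20, -20]

Answer: [0, 0, 0, 0, -20, -20, -20, -20]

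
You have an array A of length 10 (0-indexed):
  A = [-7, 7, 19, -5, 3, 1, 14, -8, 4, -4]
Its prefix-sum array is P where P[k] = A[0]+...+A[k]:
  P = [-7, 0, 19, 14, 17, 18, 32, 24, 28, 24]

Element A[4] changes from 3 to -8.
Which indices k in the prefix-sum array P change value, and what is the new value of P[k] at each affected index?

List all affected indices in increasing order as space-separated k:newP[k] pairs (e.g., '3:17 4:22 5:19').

P[k] = A[0] + ... + A[k]
P[k] includes A[4] iff k >= 4
Affected indices: 4, 5, ..., 9; delta = -11
  P[4]: 17 + -11 = 6
  P[5]: 18 + -11 = 7
  P[6]: 32 + -11 = 21
  P[7]: 24 + -11 = 13
  P[8]: 28 + -11 = 17
  P[9]: 24 + -11 = 13

Answer: 4:6 5:7 6:21 7:13 8:17 9:13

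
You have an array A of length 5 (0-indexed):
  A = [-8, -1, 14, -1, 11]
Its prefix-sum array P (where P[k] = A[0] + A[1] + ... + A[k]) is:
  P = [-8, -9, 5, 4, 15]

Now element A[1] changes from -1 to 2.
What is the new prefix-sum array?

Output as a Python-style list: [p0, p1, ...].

Change: A[1] -1 -> 2, delta = 3
P[k] for k < 1: unchanged (A[1] not included)
P[k] for k >= 1: shift by delta = 3
  P[0] = -8 + 0 = -8
  P[1] = -9 + 3 = -6
  P[2] = 5 + 3 = 8
  P[3] = 4 + 3 = 7
  P[4] = 15 + 3 = 18

Answer: [-8, -6, 8, 7, 18]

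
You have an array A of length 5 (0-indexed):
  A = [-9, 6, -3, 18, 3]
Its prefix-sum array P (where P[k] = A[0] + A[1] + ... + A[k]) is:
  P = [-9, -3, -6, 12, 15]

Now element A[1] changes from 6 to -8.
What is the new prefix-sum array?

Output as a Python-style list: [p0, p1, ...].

Change: A[1] 6 -> -8, delta = -14
P[k] for k < 1: unchanged (A[1] not included)
P[k] for k >= 1: shift by delta = -14
  P[0] = -9 + 0 = -9
  P[1] = -3 + -14 = -17
  P[2] = -6 + -14 = -20
  P[3] = 12 + -14 = -2
  P[4] = 15 + -14 = 1

Answer: [-9, -17, -20, -2, 1]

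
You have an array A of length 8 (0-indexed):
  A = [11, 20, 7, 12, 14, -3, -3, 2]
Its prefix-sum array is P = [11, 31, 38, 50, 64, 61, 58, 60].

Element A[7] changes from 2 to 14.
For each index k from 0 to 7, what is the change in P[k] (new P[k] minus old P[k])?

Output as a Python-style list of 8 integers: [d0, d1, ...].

Element change: A[7] 2 -> 14, delta = 12
For k < 7: P[k] unchanged, delta_P[k] = 0
For k >= 7: P[k] shifts by exactly 12
Delta array: [0, 0, 0, 0, 0, 0, 0, 12]

Answer: [0, 0, 0, 0, 0, 0, 0, 12]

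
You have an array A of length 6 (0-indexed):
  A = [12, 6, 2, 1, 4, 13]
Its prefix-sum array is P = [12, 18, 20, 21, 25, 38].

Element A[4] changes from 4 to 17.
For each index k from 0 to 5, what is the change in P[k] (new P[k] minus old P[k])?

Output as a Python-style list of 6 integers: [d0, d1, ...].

Element change: A[4] 4 -> 17, delta = 13
For k < 4: P[k] unchanged, delta_P[k] = 0
For k >= 4: P[k] shifts by exactly 13
Delta array: [0, 0, 0, 0, 13, 13]

Answer: [0, 0, 0, 0, 13, 13]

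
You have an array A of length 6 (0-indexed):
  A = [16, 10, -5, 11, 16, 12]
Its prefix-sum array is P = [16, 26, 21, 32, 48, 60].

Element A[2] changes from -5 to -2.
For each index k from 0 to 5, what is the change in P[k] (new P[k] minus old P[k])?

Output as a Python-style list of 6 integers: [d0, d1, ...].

Answer: [0, 0, 3, 3, 3, 3]

Derivation:
Element change: A[2] -5 -> -2, delta = 3
For k < 2: P[k] unchanged, delta_P[k] = 0
For k >= 2: P[k] shifts by exactly 3
Delta array: [0, 0, 3, 3, 3, 3]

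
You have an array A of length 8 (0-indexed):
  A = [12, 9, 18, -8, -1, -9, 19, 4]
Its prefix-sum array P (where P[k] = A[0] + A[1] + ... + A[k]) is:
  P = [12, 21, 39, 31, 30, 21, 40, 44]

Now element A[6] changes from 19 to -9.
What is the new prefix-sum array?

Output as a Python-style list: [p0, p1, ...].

Answer: [12, 21, 39, 31, 30, 21, 12, 16]

Derivation:
Change: A[6] 19 -> -9, delta = -28
P[k] for k < 6: unchanged (A[6] not included)
P[k] for k >= 6: shift by delta = -28
  P[0] = 12 + 0 = 12
  P[1] = 21 + 0 = 21
  P[2] = 39 + 0 = 39
  P[3] = 31 + 0 = 31
  P[4] = 30 + 0 = 30
  P[5] = 21 + 0 = 21
  P[6] = 40 + -28 = 12
  P[7] = 44 + -28 = 16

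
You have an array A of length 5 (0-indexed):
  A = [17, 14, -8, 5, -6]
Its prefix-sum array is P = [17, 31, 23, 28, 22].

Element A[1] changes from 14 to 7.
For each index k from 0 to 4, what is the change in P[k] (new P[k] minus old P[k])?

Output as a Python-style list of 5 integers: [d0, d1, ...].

Element change: A[1] 14 -> 7, delta = -7
For k < 1: P[k] unchanged, delta_P[k] = 0
For k >= 1: P[k] shifts by exactly -7
Delta array: [0, -7, -7, -7, -7]

Answer: [0, -7, -7, -7, -7]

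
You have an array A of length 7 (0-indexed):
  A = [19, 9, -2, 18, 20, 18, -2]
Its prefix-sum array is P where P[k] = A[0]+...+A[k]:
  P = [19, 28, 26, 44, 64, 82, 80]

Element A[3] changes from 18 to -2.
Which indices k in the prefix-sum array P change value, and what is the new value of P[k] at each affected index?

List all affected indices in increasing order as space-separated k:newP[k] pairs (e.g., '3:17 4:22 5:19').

P[k] = A[0] + ... + A[k]
P[k] includes A[3] iff k >= 3
Affected indices: 3, 4, ..., 6; delta = -20
  P[3]: 44 + -20 = 24
  P[4]: 64 + -20 = 44
  P[5]: 82 + -20 = 62
  P[6]: 80 + -20 = 60

Answer: 3:24 4:44 5:62 6:60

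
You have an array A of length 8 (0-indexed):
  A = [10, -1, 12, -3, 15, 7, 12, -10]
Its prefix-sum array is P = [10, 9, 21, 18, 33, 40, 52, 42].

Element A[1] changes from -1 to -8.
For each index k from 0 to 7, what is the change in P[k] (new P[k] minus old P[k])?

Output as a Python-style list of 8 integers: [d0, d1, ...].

Element change: A[1] -1 -> -8, delta = -7
For k < 1: P[k] unchanged, delta_P[k] = 0
For k >= 1: P[k] shifts by exactly -7
Delta array: [0, -7, -7, -7, -7, -7, -7, -7]

Answer: [0, -7, -7, -7, -7, -7, -7, -7]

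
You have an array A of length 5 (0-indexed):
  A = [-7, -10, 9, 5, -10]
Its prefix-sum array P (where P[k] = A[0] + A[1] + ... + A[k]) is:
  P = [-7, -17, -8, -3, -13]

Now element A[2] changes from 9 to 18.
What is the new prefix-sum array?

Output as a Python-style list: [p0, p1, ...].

Answer: [-7, -17, 1, 6, -4]

Derivation:
Change: A[2] 9 -> 18, delta = 9
P[k] for k < 2: unchanged (A[2] not included)
P[k] for k >= 2: shift by delta = 9
  P[0] = -7 + 0 = -7
  P[1] = -17 + 0 = -17
  P[2] = -8 + 9 = 1
  P[3] = -3 + 9 = 6
  P[4] = -13 + 9 = -4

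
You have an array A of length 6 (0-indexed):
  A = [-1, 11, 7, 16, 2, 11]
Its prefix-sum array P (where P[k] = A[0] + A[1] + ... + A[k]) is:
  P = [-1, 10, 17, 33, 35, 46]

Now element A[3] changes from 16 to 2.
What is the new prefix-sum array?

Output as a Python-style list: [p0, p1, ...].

Answer: [-1, 10, 17, 19, 21, 32]

Derivation:
Change: A[3] 16 -> 2, delta = -14
P[k] for k < 3: unchanged (A[3] not included)
P[k] for k >= 3: shift by delta = -14
  P[0] = -1 + 0 = -1
  P[1] = 10 + 0 = 10
  P[2] = 17 + 0 = 17
  P[3] = 33 + -14 = 19
  P[4] = 35 + -14 = 21
  P[5] = 46 + -14 = 32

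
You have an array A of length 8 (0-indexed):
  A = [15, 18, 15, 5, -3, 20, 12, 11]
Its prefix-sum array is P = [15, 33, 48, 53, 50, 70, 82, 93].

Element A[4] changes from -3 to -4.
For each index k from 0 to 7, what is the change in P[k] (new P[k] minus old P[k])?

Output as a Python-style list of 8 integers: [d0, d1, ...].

Answer: [0, 0, 0, 0, -1, -1, -1, -1]

Derivation:
Element change: A[4] -3 -> -4, delta = -1
For k < 4: P[k] unchanged, delta_P[k] = 0
For k >= 4: P[k] shifts by exactly -1
Delta array: [0, 0, 0, 0, -1, -1, -1, -1]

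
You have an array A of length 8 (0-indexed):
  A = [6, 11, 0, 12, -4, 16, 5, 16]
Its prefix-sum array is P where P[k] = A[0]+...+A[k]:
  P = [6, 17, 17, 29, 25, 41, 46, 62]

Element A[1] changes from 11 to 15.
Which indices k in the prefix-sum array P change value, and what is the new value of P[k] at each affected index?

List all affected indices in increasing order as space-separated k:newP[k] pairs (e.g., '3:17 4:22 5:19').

Answer: 1:21 2:21 3:33 4:29 5:45 6:50 7:66

Derivation:
P[k] = A[0] + ... + A[k]
P[k] includes A[1] iff k >= 1
Affected indices: 1, 2, ..., 7; delta = 4
  P[1]: 17 + 4 = 21
  P[2]: 17 + 4 = 21
  P[3]: 29 + 4 = 33
  P[4]: 25 + 4 = 29
  P[5]: 41 + 4 = 45
  P[6]: 46 + 4 = 50
  P[7]: 62 + 4 = 66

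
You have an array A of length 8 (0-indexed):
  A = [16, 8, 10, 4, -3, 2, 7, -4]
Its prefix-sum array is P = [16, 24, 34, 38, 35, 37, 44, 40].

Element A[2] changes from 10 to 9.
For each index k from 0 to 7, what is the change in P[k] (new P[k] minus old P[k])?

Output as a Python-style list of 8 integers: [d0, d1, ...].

Answer: [0, 0, -1, -1, -1, -1, -1, -1]

Derivation:
Element change: A[2] 10 -> 9, delta = -1
For k < 2: P[k] unchanged, delta_P[k] = 0
For k >= 2: P[k] shifts by exactly -1
Delta array: [0, 0, -1, -1, -1, -1, -1, -1]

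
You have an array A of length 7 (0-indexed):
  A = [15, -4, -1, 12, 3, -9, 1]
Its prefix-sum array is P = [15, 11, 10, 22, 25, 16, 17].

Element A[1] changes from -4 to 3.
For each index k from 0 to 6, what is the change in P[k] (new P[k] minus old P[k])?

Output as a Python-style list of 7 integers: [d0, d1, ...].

Answer: [0, 7, 7, 7, 7, 7, 7]

Derivation:
Element change: A[1] -4 -> 3, delta = 7
For k < 1: P[k] unchanged, delta_P[k] = 0
For k >= 1: P[k] shifts by exactly 7
Delta array: [0, 7, 7, 7, 7, 7, 7]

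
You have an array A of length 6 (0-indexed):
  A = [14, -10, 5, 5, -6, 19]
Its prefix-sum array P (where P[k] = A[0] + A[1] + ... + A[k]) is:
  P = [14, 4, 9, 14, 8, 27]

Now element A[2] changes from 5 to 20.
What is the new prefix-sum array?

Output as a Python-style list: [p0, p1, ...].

Answer: [14, 4, 24, 29, 23, 42]

Derivation:
Change: A[2] 5 -> 20, delta = 15
P[k] for k < 2: unchanged (A[2] not included)
P[k] for k >= 2: shift by delta = 15
  P[0] = 14 + 0 = 14
  P[1] = 4 + 0 = 4
  P[2] = 9 + 15 = 24
  P[3] = 14 + 15 = 29
  P[4] = 8 + 15 = 23
  P[5] = 27 + 15 = 42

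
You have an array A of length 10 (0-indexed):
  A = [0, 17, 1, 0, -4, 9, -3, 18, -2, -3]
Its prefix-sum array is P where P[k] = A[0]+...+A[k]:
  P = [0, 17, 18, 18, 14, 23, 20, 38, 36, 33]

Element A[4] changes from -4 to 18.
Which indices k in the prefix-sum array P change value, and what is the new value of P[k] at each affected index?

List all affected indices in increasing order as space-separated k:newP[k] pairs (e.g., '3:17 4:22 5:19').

Answer: 4:36 5:45 6:42 7:60 8:58 9:55

Derivation:
P[k] = A[0] + ... + A[k]
P[k] includes A[4] iff k >= 4
Affected indices: 4, 5, ..., 9; delta = 22
  P[4]: 14 + 22 = 36
  P[5]: 23 + 22 = 45
  P[6]: 20 + 22 = 42
  P[7]: 38 + 22 = 60
  P[8]: 36 + 22 = 58
  P[9]: 33 + 22 = 55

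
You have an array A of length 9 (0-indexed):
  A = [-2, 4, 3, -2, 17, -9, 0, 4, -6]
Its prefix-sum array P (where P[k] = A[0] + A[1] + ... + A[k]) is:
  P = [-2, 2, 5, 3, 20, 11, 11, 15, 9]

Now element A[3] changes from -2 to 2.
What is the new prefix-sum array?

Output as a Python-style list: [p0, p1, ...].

Change: A[3] -2 -> 2, delta = 4
P[k] for k < 3: unchanged (A[3] not included)
P[k] for k >= 3: shift by delta = 4
  P[0] = -2 + 0 = -2
  P[1] = 2 + 0 = 2
  P[2] = 5 + 0 = 5
  P[3] = 3 + 4 = 7
  P[4] = 20 + 4 = 24
  P[5] = 11 + 4 = 15
  P[6] = 11 + 4 = 15
  P[7] = 15 + 4 = 19
  P[8] = 9 + 4 = 13

Answer: [-2, 2, 5, 7, 24, 15, 15, 19, 13]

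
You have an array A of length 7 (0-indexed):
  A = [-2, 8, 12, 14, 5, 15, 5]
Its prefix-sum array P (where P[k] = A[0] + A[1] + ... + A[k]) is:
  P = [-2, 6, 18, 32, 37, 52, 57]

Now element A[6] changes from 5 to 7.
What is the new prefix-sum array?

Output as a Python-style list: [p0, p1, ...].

Change: A[6] 5 -> 7, delta = 2
P[k] for k < 6: unchanged (A[6] not included)
P[k] for k >= 6: shift by delta = 2
  P[0] = -2 + 0 = -2
  P[1] = 6 + 0 = 6
  P[2] = 18 + 0 = 18
  P[3] = 32 + 0 = 32
  P[4] = 37 + 0 = 37
  P[5] = 52 + 0 = 52
  P[6] = 57 + 2 = 59

Answer: [-2, 6, 18, 32, 37, 52, 59]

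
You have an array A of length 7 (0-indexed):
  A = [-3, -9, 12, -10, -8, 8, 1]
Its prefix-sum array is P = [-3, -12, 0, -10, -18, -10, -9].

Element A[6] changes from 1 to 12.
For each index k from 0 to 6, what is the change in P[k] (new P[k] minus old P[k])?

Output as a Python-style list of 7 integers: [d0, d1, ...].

Element change: A[6] 1 -> 12, delta = 11
For k < 6: P[k] unchanged, delta_P[k] = 0
For k >= 6: P[k] shifts by exactly 11
Delta array: [0, 0, 0, 0, 0, 0, 11]

Answer: [0, 0, 0, 0, 0, 0, 11]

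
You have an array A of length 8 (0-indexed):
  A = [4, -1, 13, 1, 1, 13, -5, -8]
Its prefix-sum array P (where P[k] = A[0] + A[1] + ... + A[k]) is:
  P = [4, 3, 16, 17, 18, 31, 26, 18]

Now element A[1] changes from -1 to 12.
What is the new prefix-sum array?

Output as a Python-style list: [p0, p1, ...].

Answer: [4, 16, 29, 30, 31, 44, 39, 31]

Derivation:
Change: A[1] -1 -> 12, delta = 13
P[k] for k < 1: unchanged (A[1] not included)
P[k] for k >= 1: shift by delta = 13
  P[0] = 4 + 0 = 4
  P[1] = 3 + 13 = 16
  P[2] = 16 + 13 = 29
  P[3] = 17 + 13 = 30
  P[4] = 18 + 13 = 31
  P[5] = 31 + 13 = 44
  P[6] = 26 + 13 = 39
  P[7] = 18 + 13 = 31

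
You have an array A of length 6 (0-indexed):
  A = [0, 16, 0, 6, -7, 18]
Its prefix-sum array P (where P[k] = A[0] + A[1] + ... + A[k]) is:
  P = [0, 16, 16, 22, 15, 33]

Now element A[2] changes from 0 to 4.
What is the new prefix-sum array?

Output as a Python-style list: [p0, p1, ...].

Answer: [0, 16, 20, 26, 19, 37]

Derivation:
Change: A[2] 0 -> 4, delta = 4
P[k] for k < 2: unchanged (A[2] not included)
P[k] for k >= 2: shift by delta = 4
  P[0] = 0 + 0 = 0
  P[1] = 16 + 0 = 16
  P[2] = 16 + 4 = 20
  P[3] = 22 + 4 = 26
  P[4] = 15 + 4 = 19
  P[5] = 33 + 4 = 37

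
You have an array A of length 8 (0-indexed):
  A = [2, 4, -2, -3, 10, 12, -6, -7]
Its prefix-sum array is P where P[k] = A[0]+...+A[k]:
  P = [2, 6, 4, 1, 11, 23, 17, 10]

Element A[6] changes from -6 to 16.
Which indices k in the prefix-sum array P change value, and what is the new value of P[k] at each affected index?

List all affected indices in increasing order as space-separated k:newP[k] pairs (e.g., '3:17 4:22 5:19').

P[k] = A[0] + ... + A[k]
P[k] includes A[6] iff k >= 6
Affected indices: 6, 7, ..., 7; delta = 22
  P[6]: 17 + 22 = 39
  P[7]: 10 + 22 = 32

Answer: 6:39 7:32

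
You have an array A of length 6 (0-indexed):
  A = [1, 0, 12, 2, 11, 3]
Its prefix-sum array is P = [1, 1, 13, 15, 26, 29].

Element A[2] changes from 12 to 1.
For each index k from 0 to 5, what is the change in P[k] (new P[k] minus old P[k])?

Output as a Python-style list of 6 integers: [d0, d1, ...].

Element change: A[2] 12 -> 1, delta = -11
For k < 2: P[k] unchanged, delta_P[k] = 0
For k >= 2: P[k] shifts by exactly -11
Delta array: [0, 0, -11, -11, -11, -11]

Answer: [0, 0, -11, -11, -11, -11]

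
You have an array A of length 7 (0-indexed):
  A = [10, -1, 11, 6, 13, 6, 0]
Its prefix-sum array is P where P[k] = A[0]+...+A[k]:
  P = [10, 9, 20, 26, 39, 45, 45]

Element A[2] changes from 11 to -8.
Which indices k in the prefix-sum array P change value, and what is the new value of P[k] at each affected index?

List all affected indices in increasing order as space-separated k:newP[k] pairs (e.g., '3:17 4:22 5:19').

P[k] = A[0] + ... + A[k]
P[k] includes A[2] iff k >= 2
Affected indices: 2, 3, ..., 6; delta = -19
  P[2]: 20 + -19 = 1
  P[3]: 26 + -19 = 7
  P[4]: 39 + -19 = 20
  P[5]: 45 + -19 = 26
  P[6]: 45 + -19 = 26

Answer: 2:1 3:7 4:20 5:26 6:26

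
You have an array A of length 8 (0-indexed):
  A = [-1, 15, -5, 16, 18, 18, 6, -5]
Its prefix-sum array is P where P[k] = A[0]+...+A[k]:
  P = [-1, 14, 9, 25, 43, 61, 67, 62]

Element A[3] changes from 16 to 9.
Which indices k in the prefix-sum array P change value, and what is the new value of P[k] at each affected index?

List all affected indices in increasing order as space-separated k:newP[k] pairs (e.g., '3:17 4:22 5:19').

P[k] = A[0] + ... + A[k]
P[k] includes A[3] iff k >= 3
Affected indices: 3, 4, ..., 7; delta = -7
  P[3]: 25 + -7 = 18
  P[4]: 43 + -7 = 36
  P[5]: 61 + -7 = 54
  P[6]: 67 + -7 = 60
  P[7]: 62 + -7 = 55

Answer: 3:18 4:36 5:54 6:60 7:55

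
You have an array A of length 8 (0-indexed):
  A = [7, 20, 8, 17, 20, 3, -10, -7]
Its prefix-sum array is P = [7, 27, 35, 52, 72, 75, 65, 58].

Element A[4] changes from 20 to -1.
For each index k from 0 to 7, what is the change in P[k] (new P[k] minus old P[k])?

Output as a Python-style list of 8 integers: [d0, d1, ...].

Element change: A[4] 20 -> -1, delta = -21
For k < 4: P[k] unchanged, delta_P[k] = 0
For k >= 4: P[k] shifts by exactly -21
Delta array: [0, 0, 0, 0, -21, -21, -21, -21]

Answer: [0, 0, 0, 0, -21, -21, -21, -21]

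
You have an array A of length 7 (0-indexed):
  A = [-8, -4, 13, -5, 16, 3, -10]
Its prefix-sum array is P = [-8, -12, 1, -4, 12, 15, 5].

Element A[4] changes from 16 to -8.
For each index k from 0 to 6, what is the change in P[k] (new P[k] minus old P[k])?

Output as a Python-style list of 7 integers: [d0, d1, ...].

Answer: [0, 0, 0, 0, -24, -24, -24]

Derivation:
Element change: A[4] 16 -> -8, delta = -24
For k < 4: P[k] unchanged, delta_P[k] = 0
For k >= 4: P[k] shifts by exactly -24
Delta array: [0, 0, 0, 0, -24, -24, -24]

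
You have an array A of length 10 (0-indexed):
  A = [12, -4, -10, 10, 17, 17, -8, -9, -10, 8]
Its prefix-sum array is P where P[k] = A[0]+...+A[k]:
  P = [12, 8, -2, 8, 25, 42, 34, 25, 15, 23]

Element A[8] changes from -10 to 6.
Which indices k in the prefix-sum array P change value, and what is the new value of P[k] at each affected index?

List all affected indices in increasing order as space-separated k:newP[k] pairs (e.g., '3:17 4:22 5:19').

P[k] = A[0] + ... + A[k]
P[k] includes A[8] iff k >= 8
Affected indices: 8, 9, ..., 9; delta = 16
  P[8]: 15 + 16 = 31
  P[9]: 23 + 16 = 39

Answer: 8:31 9:39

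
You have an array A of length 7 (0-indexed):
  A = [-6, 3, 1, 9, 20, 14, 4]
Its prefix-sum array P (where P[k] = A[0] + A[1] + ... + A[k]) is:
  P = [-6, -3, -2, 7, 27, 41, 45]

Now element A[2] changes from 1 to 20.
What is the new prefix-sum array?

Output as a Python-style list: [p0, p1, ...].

Change: A[2] 1 -> 20, delta = 19
P[k] for k < 2: unchanged (A[2] not included)
P[k] for k >= 2: shift by delta = 19
  P[0] = -6 + 0 = -6
  P[1] = -3 + 0 = -3
  P[2] = -2 + 19 = 17
  P[3] = 7 + 19 = 26
  P[4] = 27 + 19 = 46
  P[5] = 41 + 19 = 60
  P[6] = 45 + 19 = 64

Answer: [-6, -3, 17, 26, 46, 60, 64]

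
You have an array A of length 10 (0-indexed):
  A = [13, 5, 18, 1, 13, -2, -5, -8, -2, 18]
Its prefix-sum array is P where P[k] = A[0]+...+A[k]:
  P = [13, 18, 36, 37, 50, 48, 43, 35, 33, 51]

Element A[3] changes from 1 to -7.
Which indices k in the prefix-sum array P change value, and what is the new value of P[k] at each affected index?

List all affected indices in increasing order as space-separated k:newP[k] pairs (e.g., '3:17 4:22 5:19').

Answer: 3:29 4:42 5:40 6:35 7:27 8:25 9:43

Derivation:
P[k] = A[0] + ... + A[k]
P[k] includes A[3] iff k >= 3
Affected indices: 3, 4, ..., 9; delta = -8
  P[3]: 37 + -8 = 29
  P[4]: 50 + -8 = 42
  P[5]: 48 + -8 = 40
  P[6]: 43 + -8 = 35
  P[7]: 35 + -8 = 27
  P[8]: 33 + -8 = 25
  P[9]: 51 + -8 = 43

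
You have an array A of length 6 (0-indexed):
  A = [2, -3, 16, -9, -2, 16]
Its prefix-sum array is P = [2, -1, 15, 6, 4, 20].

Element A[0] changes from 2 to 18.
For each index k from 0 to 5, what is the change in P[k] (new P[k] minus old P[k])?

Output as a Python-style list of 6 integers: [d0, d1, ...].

Element change: A[0] 2 -> 18, delta = 16
For k < 0: P[k] unchanged, delta_P[k] = 0
For k >= 0: P[k] shifts by exactly 16
Delta array: [16, 16, 16, 16, 16, 16]

Answer: [16, 16, 16, 16, 16, 16]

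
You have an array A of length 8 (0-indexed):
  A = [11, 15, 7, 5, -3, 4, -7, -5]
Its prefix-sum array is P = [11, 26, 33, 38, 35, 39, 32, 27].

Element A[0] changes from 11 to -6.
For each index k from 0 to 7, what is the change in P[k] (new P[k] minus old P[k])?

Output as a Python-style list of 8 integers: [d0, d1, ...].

Element change: A[0] 11 -> -6, delta = -17
For k < 0: P[k] unchanged, delta_P[k] = 0
For k >= 0: P[k] shifts by exactly -17
Delta array: [-17, -17, -17, -17, -17, -17, -17, -17]

Answer: [-17, -17, -17, -17, -17, -17, -17, -17]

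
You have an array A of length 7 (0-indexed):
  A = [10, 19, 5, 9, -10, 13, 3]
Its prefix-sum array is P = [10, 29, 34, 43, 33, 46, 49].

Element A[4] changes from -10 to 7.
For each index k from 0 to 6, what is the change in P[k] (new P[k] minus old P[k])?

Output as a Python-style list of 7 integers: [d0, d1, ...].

Element change: A[4] -10 -> 7, delta = 17
For k < 4: P[k] unchanged, delta_P[k] = 0
For k >= 4: P[k] shifts by exactly 17
Delta array: [0, 0, 0, 0, 17, 17, 17]

Answer: [0, 0, 0, 0, 17, 17, 17]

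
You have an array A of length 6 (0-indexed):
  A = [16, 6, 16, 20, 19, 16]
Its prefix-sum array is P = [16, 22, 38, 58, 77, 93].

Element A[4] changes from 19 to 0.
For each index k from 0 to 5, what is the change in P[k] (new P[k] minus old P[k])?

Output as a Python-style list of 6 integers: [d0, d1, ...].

Element change: A[4] 19 -> 0, delta = -19
For k < 4: P[k] unchanged, delta_P[k] = 0
For k >= 4: P[k] shifts by exactly -19
Delta array: [0, 0, 0, 0, -19, -19]

Answer: [0, 0, 0, 0, -19, -19]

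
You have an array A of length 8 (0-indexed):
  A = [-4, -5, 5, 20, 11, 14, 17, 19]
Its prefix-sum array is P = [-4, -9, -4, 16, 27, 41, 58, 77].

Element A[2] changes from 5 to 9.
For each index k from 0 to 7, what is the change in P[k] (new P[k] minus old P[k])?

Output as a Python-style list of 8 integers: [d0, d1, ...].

Element change: A[2] 5 -> 9, delta = 4
For k < 2: P[k] unchanged, delta_P[k] = 0
For k >= 2: P[k] shifts by exactly 4
Delta array: [0, 0, 4, 4, 4, 4, 4, 4]

Answer: [0, 0, 4, 4, 4, 4, 4, 4]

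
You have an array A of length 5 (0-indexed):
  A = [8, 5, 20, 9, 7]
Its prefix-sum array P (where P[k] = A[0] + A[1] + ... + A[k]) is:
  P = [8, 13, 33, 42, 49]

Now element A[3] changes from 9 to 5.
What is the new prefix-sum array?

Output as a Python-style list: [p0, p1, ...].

Change: A[3] 9 -> 5, delta = -4
P[k] for k < 3: unchanged (A[3] not included)
P[k] for k >= 3: shift by delta = -4
  P[0] = 8 + 0 = 8
  P[1] = 13 + 0 = 13
  P[2] = 33 + 0 = 33
  P[3] = 42 + -4 = 38
  P[4] = 49 + -4 = 45

Answer: [8, 13, 33, 38, 45]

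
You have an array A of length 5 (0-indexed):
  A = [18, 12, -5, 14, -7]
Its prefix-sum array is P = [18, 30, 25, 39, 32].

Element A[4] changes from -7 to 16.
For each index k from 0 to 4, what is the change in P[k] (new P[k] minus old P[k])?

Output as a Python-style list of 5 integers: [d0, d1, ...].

Element change: A[4] -7 -> 16, delta = 23
For k < 4: P[k] unchanged, delta_P[k] = 0
For k >= 4: P[k] shifts by exactly 23
Delta array: [0, 0, 0, 0, 23]

Answer: [0, 0, 0, 0, 23]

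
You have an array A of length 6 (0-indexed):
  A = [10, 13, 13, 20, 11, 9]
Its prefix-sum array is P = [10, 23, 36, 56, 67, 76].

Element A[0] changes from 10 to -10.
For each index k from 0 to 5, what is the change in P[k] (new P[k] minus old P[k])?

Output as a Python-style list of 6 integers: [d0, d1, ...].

Element change: A[0] 10 -> -10, delta = -20
For k < 0: P[k] unchanged, delta_P[k] = 0
For k >= 0: P[k] shifts by exactly -20
Delta array: [-20, -20, -20, -20, -20, -20]

Answer: [-20, -20, -20, -20, -20, -20]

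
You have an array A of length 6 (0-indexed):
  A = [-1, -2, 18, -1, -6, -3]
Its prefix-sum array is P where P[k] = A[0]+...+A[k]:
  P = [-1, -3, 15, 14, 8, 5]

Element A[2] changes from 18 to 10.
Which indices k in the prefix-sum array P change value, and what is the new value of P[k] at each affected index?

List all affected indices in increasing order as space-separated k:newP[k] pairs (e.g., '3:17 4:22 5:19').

Answer: 2:7 3:6 4:0 5:-3

Derivation:
P[k] = A[0] + ... + A[k]
P[k] includes A[2] iff k >= 2
Affected indices: 2, 3, ..., 5; delta = -8
  P[2]: 15 + -8 = 7
  P[3]: 14 + -8 = 6
  P[4]: 8 + -8 = 0
  P[5]: 5 + -8 = -3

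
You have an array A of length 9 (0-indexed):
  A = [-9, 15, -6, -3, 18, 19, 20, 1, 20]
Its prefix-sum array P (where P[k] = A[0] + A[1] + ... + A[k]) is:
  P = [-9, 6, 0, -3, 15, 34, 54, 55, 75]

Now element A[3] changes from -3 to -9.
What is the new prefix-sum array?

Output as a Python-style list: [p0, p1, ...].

Answer: [-9, 6, 0, -9, 9, 28, 48, 49, 69]

Derivation:
Change: A[3] -3 -> -9, delta = -6
P[k] for k < 3: unchanged (A[3] not included)
P[k] for k >= 3: shift by delta = -6
  P[0] = -9 + 0 = -9
  P[1] = 6 + 0 = 6
  P[2] = 0 + 0 = 0
  P[3] = -3 + -6 = -9
  P[4] = 15 + -6 = 9
  P[5] = 34 + -6 = 28
  P[6] = 54 + -6 = 48
  P[7] = 55 + -6 = 49
  P[8] = 75 + -6 = 69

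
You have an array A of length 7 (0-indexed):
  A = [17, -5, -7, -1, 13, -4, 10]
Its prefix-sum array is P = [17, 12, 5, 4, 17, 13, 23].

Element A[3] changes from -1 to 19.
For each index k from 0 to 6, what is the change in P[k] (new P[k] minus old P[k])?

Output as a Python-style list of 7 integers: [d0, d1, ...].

Element change: A[3] -1 -> 19, delta = 20
For k < 3: P[k] unchanged, delta_P[k] = 0
For k >= 3: P[k] shifts by exactly 20
Delta array: [0, 0, 0, 20, 20, 20, 20]

Answer: [0, 0, 0, 20, 20, 20, 20]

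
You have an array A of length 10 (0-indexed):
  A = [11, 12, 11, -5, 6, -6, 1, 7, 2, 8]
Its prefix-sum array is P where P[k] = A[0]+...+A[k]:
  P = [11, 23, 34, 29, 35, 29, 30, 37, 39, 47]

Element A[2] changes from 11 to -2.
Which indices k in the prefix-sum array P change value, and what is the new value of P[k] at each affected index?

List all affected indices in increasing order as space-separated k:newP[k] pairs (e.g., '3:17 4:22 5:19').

P[k] = A[0] + ... + A[k]
P[k] includes A[2] iff k >= 2
Affected indices: 2, 3, ..., 9; delta = -13
  P[2]: 34 + -13 = 21
  P[3]: 29 + -13 = 16
  P[4]: 35 + -13 = 22
  P[5]: 29 + -13 = 16
  P[6]: 30 + -13 = 17
  P[7]: 37 + -13 = 24
  P[8]: 39 + -13 = 26
  P[9]: 47 + -13 = 34

Answer: 2:21 3:16 4:22 5:16 6:17 7:24 8:26 9:34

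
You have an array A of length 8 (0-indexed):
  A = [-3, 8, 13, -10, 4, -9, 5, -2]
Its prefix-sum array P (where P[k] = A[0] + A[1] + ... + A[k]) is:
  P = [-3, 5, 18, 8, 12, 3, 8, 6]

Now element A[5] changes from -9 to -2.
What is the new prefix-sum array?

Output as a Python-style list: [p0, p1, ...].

Change: A[5] -9 -> -2, delta = 7
P[k] for k < 5: unchanged (A[5] not included)
P[k] for k >= 5: shift by delta = 7
  P[0] = -3 + 0 = -3
  P[1] = 5 + 0 = 5
  P[2] = 18 + 0 = 18
  P[3] = 8 + 0 = 8
  P[4] = 12 + 0 = 12
  P[5] = 3 + 7 = 10
  P[6] = 8 + 7 = 15
  P[7] = 6 + 7 = 13

Answer: [-3, 5, 18, 8, 12, 10, 15, 13]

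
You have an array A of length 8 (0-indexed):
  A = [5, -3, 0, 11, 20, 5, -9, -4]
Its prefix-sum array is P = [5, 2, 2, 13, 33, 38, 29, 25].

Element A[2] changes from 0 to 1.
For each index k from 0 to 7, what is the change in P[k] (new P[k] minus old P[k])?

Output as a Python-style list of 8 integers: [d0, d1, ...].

Answer: [0, 0, 1, 1, 1, 1, 1, 1]

Derivation:
Element change: A[2] 0 -> 1, delta = 1
For k < 2: P[k] unchanged, delta_P[k] = 0
For k >= 2: P[k] shifts by exactly 1
Delta array: [0, 0, 1, 1, 1, 1, 1, 1]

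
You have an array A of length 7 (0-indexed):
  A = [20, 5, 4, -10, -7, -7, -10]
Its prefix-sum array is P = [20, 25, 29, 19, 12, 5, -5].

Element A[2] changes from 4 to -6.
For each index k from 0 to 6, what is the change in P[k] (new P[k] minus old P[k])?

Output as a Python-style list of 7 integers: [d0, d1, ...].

Element change: A[2] 4 -> -6, delta = -10
For k < 2: P[k] unchanged, delta_P[k] = 0
For k >= 2: P[k] shifts by exactly -10
Delta array: [0, 0, -10, -10, -10, -10, -10]

Answer: [0, 0, -10, -10, -10, -10, -10]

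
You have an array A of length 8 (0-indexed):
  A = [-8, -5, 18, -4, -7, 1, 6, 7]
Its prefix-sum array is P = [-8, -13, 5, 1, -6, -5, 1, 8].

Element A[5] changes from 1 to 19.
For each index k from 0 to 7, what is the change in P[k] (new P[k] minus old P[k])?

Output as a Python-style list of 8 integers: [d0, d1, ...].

Element change: A[5] 1 -> 19, delta = 18
For k < 5: P[k] unchanged, delta_P[k] = 0
For k >= 5: P[k] shifts by exactly 18
Delta array: [0, 0, 0, 0, 0, 18, 18, 18]

Answer: [0, 0, 0, 0, 0, 18, 18, 18]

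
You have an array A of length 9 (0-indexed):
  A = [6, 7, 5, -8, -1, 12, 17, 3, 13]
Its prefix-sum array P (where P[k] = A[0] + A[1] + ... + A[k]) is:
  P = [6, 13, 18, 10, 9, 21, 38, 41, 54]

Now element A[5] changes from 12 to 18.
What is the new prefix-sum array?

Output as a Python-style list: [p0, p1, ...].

Answer: [6, 13, 18, 10, 9, 27, 44, 47, 60]

Derivation:
Change: A[5] 12 -> 18, delta = 6
P[k] for k < 5: unchanged (A[5] not included)
P[k] for k >= 5: shift by delta = 6
  P[0] = 6 + 0 = 6
  P[1] = 13 + 0 = 13
  P[2] = 18 + 0 = 18
  P[3] = 10 + 0 = 10
  P[4] = 9 + 0 = 9
  P[5] = 21 + 6 = 27
  P[6] = 38 + 6 = 44
  P[7] = 41 + 6 = 47
  P[8] = 54 + 6 = 60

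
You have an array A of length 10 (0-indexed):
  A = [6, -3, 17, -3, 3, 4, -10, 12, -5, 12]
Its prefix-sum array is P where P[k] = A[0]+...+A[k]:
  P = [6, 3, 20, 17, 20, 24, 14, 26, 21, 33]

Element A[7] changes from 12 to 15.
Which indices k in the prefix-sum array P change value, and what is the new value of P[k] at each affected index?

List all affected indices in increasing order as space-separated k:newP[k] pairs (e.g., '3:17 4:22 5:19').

P[k] = A[0] + ... + A[k]
P[k] includes A[7] iff k >= 7
Affected indices: 7, 8, ..., 9; delta = 3
  P[7]: 26 + 3 = 29
  P[8]: 21 + 3 = 24
  P[9]: 33 + 3 = 36

Answer: 7:29 8:24 9:36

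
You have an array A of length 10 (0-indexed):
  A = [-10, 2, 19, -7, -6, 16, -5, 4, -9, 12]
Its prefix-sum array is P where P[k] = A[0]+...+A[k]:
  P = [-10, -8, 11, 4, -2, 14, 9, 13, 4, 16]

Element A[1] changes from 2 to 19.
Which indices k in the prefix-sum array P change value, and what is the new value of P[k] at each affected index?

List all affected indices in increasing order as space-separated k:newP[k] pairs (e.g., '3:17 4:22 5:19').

Answer: 1:9 2:28 3:21 4:15 5:31 6:26 7:30 8:21 9:33

Derivation:
P[k] = A[0] + ... + A[k]
P[k] includes A[1] iff k >= 1
Affected indices: 1, 2, ..., 9; delta = 17
  P[1]: -8 + 17 = 9
  P[2]: 11 + 17 = 28
  P[3]: 4 + 17 = 21
  P[4]: -2 + 17 = 15
  P[5]: 14 + 17 = 31
  P[6]: 9 + 17 = 26
  P[7]: 13 + 17 = 30
  P[8]: 4 + 17 = 21
  P[9]: 16 + 17 = 33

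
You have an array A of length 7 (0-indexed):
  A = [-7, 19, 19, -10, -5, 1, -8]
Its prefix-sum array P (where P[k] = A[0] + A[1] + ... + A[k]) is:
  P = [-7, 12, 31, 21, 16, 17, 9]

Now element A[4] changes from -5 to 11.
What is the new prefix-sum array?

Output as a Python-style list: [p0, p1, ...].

Change: A[4] -5 -> 11, delta = 16
P[k] for k < 4: unchanged (A[4] not included)
P[k] for k >= 4: shift by delta = 16
  P[0] = -7 + 0 = -7
  P[1] = 12 + 0 = 12
  P[2] = 31 + 0 = 31
  P[3] = 21 + 0 = 21
  P[4] = 16 + 16 = 32
  P[5] = 17 + 16 = 33
  P[6] = 9 + 16 = 25

Answer: [-7, 12, 31, 21, 32, 33, 25]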